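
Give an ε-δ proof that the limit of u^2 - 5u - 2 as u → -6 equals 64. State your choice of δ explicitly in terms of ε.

δ = min(2, ε/19)

Suppose ε > 0. We want δ > 0 such that 0 < |u + 6| < δ implies |(u^2 - 5u - 2) − 64| < ε.
(u^2 - 5u - 2) − 64 = u^2 - 5u - 66 = (u + 6)(u - 11).
So |(u^2 - 5u - 2) − 64| = |u + 6|·|u - 11|.
Require δ ≤ 2. Then |u + 6| < 2 gives |u| < 8, and by the triangle inequality |u - 11| ≤ 8 + 11 = 19.
Hence |(u^2 - 5u - 2) − 64| ≤ 19|u + 6| < ε provided |u + 6| < ε/19.
Choosing δ = min(2, ε/19) ensures both conditions, hence |(u^2 - 5u - 2) − 64| < ε.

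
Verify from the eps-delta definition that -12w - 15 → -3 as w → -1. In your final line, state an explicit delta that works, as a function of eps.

delta = eps/12

Let eps > 0 be given. We need delta > 0 so that 0 < |w + 1| < delta implies |(-12w - 15) + 3| < eps.
Since (-12w - 15) + 3 = -12(w + 1), we have |(-12w - 15) + 3| = 12|w + 1|.
Thus it suffices that |w + 1| < eps/12.
Take delta = eps/12. If 0 < |w + 1| < delta then |(-12w - 15) + 3| = 12|w + 1| < 12·(eps/12) = eps.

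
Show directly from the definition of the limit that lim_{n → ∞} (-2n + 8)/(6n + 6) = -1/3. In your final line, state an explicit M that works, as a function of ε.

M = (5/3)/ε

Let ε > 0 be given. For n ≥ 1, |(-2n + 8)/(6n + 6) + 1/3| = |60|/(6(6n + 6)) = 60/(6(6n + 6)).
Since 6n + 6 ≥ 6n for n ≥ 1, this is ≤ 60/(6·6n) = (5/3)/n.
So |(-2n + 8)/(6n + 6) + 1/3| < ε whenever n > (5/3)/ε.
Take M = (5/3)/ε. If n > M then |(-2n + 8)/(6n + 6) + 1/3| ≤ (5/3)/n < ε.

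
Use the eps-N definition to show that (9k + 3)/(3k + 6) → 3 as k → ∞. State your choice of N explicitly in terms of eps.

N = 5/eps

Suppose eps > 0. For k ≥ 1, |(9k + 3)/(3k + 6) − 3| = |-45|/(3(3k + 6)) = 45/(3(3k + 6)).
Since 3k + 6 ≥ 3k for k ≥ 1, this is ≤ 45/(3·3k) = 5/k.
So |(9k + 3)/(3k + 6) − 3| < eps whenever k > 5/eps.
Take N = 5/eps. If k > N then |(9k + 3)/(3k + 6) − 3| ≤ 5/k < eps.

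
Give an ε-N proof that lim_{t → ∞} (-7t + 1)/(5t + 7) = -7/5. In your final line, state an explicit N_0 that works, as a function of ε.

N_0 = (54/25)/ε

Let ε > 0 be given. We seek N_0 > 0 such that t > N_0 implies |(-7t + 1)/(5t + 7) + 7/5| < ε.
(-7t + 1)/(5t + 7) + 7/5 = (5(-7t + 1) − (-7)(5t + 7)) / (5(5t + 7)) = 54/(5(5t + 7)).
For t > 0 we have 5t + 7 > 5t, so |(-7t + 1)/(5t + 7) + 7/5| = 54/(5(5t + 7)) < 54/(5·5t) = (54/25)/t.
Thus |(-7t + 1)/(5t + 7) + 7/5| < ε whenever t > (54/25)/ε.
Take N_0 = (54/25)/ε. If t > N_0 then |(-7t + 1)/(5t + 7) + 7/5| < (54/25)/t < ε.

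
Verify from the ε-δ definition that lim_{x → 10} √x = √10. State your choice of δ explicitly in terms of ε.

Let ε > 0. We want δ > 0 such that 0 < |x − 10| < δ implies |√x − √10| < ε.
Rationalise: √x − √10 = (x − 10)/(√x + √10), so |√x − √10| = |x − 10|/(√x + √10).
Restrict δ ≤ 10 so that |x − 10| < 10 forces x > 0, and then √x + √10 > √10.
Hence |√x − √10| < |x − 10|/√10, which is < ε once |x − 10| < √10·ε.
Take δ = min(10, √10·ε). If 0 < |x − 10| < δ then x > 0 and |√x − √10| < |x − 10|/√10 < ε.

δ = min(10, √10·ε)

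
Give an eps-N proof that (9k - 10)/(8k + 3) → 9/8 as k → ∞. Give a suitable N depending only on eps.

N = (107/64)/eps

Suppose eps > 0. For k ≥ 1, |(9k - 10)/(8k + 3) − (9/8)| = |-107|/(8(8k + 3)) = 107/(8(8k + 3)).
Since 8k + 3 ≥ 8k for k ≥ 1, this is ≤ 107/(8·8k) = (107/64)/k.
So |(9k - 10)/(8k + 3) − (9/8)| < eps whenever k > (107/64)/eps.
Take N = (107/64)/eps. If k > N then |(9k - 10)/(8k + 3) − (9/8)| ≤ (107/64)/k < eps.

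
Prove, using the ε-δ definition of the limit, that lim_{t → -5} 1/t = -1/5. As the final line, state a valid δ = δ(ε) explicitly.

Fix ε > 0. We seek δ > 0 such that 0 < |t + 5| < δ implies |1/t + 1/5| < ε.
|1/t + 1/5| = |-5 − t|/(5·|t|) = |t + 5|/(5|t|).
Require δ ≤ 5/2 so that |t| > 5 − 5/2 = 5/2, hence 5|t| > 25/2.
Then |1/t + 1/5| < |t + 5|/(25/2), which is < ε when |t + 5| < (25/2)ε.
Take δ = min(5/2, (25/2)ε). Then 0 < |t + 5| < δ gives both |t + 5| < 5/2 and |t + 5| < (25/2)ε, so |1/t + 1/5| < ε.

δ = min(5/2, (25/2)ε)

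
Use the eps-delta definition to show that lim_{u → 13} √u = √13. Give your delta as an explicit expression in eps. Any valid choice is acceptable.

Fix eps > 0. We want delta > 0 such that 0 < |u − 13| < delta implies |√u − √13| < eps.
Rationalise: √u − √13 = (u − 13)/(√u + √13), so |√u − √13| = |u − 13|/(√u + √13).
Restrict delta ≤ 13 so that |u − 13| < 13 forces u > 0, and then √u + √13 > √13.
Hence |√u − √13| < |u − 13|/√13, which is < eps once |u − 13| < √13·eps.
Take delta = min(13, √13·eps). If 0 < |u − 13| < delta then u > 0 and |√u − √13| < |u − 13|/√13 < eps.

delta = min(13, √13·eps)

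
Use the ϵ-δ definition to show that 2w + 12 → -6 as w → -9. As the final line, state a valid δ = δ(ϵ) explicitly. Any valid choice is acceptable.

δ = ϵ/2

Suppose ϵ > 0. We need δ > 0 so that 0 < |w + 9| < δ implies |(2w + 12) + 6| < ϵ.
Since (2w + 12) + 6 = 2(w + 9), we have |(2w + 12) + 6| = 2|w + 9|.
Thus it suffices that |w + 9| < ϵ/2.
Take δ = ϵ/2. If 0 < |w + 9| < δ then |(2w + 12) + 6| = 2|w + 9| < 2·(ϵ/2) = ϵ.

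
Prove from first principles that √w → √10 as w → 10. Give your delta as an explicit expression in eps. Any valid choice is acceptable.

delta = min(10, √10·eps)

Let eps > 0. We want delta > 0 such that 0 < |w − 10| < delta implies |√w − √10| < eps.
Multiplying by the conjugate, |√w − √10| = |w − 10|/(√w + √10).
Restrict delta ≤ 10 so that |w − 10| < 10 forces w > 0, and then √w + √10 > √10.
Hence |√w − √10| < |w − 10|/√10, which is < eps once |w − 10| < √10·eps.
Take delta = min(10, √10·eps). If 0 < |w − 10| < delta then w > 0 and |√w − √10| < |w − 10|/√10 < eps.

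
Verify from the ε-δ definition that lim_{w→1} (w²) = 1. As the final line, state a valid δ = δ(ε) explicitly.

δ = min(1, ε/3)

Suppose ε > 0. We seek δ > 0 with 0 < |w − 1| < δ ⇒ |w² − 1| < ε.
Factor: w² − 1 = (w − 1)(w + 1), so |w² − 1| = |w − 1|·|w + 1|.
Restrict δ ≤ 1. Then |w − 1| < 1 gives |w| < 2, so by the triangle inequality |w + 1| ≤ 2 + 1 = 3.
Hence |w² − 1| ≤ 3|w − 1|, which is < ε once |w − 1| < ε/3.
Take δ = min(1, ε/3). If 0 < |w − 1| < δ then both bounds hold and |w² − 1| ≤ 3|w − 1| < 3·(ε/3) = ε.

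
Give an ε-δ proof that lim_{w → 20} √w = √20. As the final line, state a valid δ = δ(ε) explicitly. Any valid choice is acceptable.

Let ε > 0 be given. We want δ > 0 such that 0 < |w − 20| < δ implies |√w − √20| < ε.
Multiplying by the conjugate, |√w − √20| = |w − 20|/(√w + √20).
Restrict δ ≤ 20 so that |w − 20| < 20 forces w > 0, and then √w + √20 > √20.
Hence |√w − √20| < |w − 20|/√20, which is < ε once |w − 20| < √20·ε.
Take δ = min(20, √20·ε). If 0 < |w − 20| < δ then w > 0 and |√w − √20| < |w − 20|/√20 < ε.

δ = min(20, √20·ε)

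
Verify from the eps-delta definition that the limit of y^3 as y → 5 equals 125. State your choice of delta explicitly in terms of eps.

delta = min(1, eps/91)

Let eps > 0 be given. We seek delta > 0 with 0 < |y − 5| < delta ⇒ |y^3 − 125| < eps.
Factor: y^3 − 125 = (y − 5)(y^2 + 5y + 25), so |y^3 − 125| = |y − 5|·|y^2 + 5y + 25|.
Impose delta ≤ 1 so that |y| < 6; then |y^2 + 5y + 25| ≤ 91.
Hence |y^3 − 125| ≤ 91|y − 5|, which is < eps once |y − 5| < eps/91.
Take delta = min(1, eps/91). If 0 < |y − 5| < delta then both bounds hold and |y^3 − 125| ≤ 91|y − 5| < 91·(eps/91) = eps.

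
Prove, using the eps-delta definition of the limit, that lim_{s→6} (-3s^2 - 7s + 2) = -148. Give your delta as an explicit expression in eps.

delta = min(1, eps/46)

Let eps > 0 be given. We want delta > 0 such that 0 < |s − 6| < delta implies |(-3s^2 - 7s + 2) + 148| < eps.
(-3s^2 - 7s + 2) + 148 = -3s^2 - 7s + 150 = (s − 6)(-3s - 25).
So |(-3s^2 - 7s + 2) + 148| = |s − 6|·|-3s - 25|.
Assume first that |s − 6| < 1, so |s| < 7. Then |-3s - 25| ≤ 3·7 + 25 = 46.
Hence |(-3s^2 - 7s + 2) + 148| ≤ 46|s − 6| < eps provided |s − 6| < eps/46.
Choosing delta = min(1, eps/46) ensures both conditions, hence |(-3s^2 - 7s + 2) + 148| < eps.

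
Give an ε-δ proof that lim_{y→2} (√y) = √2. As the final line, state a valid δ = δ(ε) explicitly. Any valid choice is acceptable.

Let ε > 0. We want δ > 0 such that 0 < |y − 2| < δ implies |√y − √2| < ε.
Rationalise: √y − √2 = (y − 2)/(√y + √2), so |√y − √2| = |y − 2|/(√y + √2).
Restrict δ ≤ 2 so that |y − 2| < 2 forces y > 0, and then √y + √2 > √2.
Hence |√y − √2| < |y − 2|/√2, which is < ε once |y − 2| < √2·ε.
Take δ = min(2, √2·ε). If 0 < |y − 2| < δ then y > 0 and |√y − √2| < |y − 2|/√2 < ε.

δ = min(2, √2·ε)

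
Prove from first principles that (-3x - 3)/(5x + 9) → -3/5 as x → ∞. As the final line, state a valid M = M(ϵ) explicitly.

M = (12/25)/ϵ

Let ϵ > 0 be given. We seek M > 0 such that x > M implies |(-3x - 3)/(5x + 9) + 3/5| < ϵ.
(-3x - 3)/(5x + 9) + 3/5 = (5(-3x - 3) − (-3)(5x + 9)) / (5(5x + 9)) = 12/(5(5x + 9)).
For x > 0 we have 5x + 9 > 5x, so |(-3x - 3)/(5x + 9) + 3/5| = 12/(5(5x + 9)) < 12/(5·5x) = (12/25)/x.
Thus |(-3x - 3)/(5x + 9) + 3/5| < ϵ whenever x > (12/25)/ϵ.
Take M = (12/25)/ϵ. If x > M then |(-3x - 3)/(5x + 9) + 3/5| < (12/25)/x < ϵ.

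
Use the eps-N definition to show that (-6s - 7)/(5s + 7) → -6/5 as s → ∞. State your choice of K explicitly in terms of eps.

Let eps > 0 be given. We seek K > 0 such that s > K implies |(-6s - 7)/(5s + 7) + 6/5| < eps.
(-6s - 7)/(5s + 7) + 6/5 = (5(-6s - 7) − (-6)(5s + 7)) / (5(5s + 7)) = 7/(5(5s + 7)).
For s > 0 we have 5s + 7 > 5s, so |(-6s - 7)/(5s + 7) + 6/5| = 7/(5(5s + 7)) < 7/(5·5s) = (7/25)/s.
Thus |(-6s - 7)/(5s + 7) + 6/5| < eps whenever s > (7/25)/eps.
Take K = (7/25)/eps. If s > K then |(-6s - 7)/(5s + 7) + 6/5| < (7/25)/s < eps.

K = (7/25)/eps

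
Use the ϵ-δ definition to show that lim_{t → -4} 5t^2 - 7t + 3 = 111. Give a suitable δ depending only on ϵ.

δ = min(1, ϵ/52)

Suppose ϵ > 0. We want δ > 0 such that 0 < |t + 4| < δ implies |(5t^2 - 7t + 3) − 111| < ϵ.
(5t^2 - 7t + 3) − 111 = 5t^2 - 7t - 108 = (t + 4)(5t - 27).
So |(5t^2 - 7t + 3) − 111| = |t + 4|·|5t - 27|.
Assume first that |t + 4| < 1, so |t| < 5. Then |5t - 27| ≤ 5·5 + 27 = 52.
Hence |(5t^2 - 7t + 3) − 111| ≤ 52|t + 4| < ϵ provided |t + 4| < ϵ/52.
Take δ = min(1, ϵ/52). Then 0 < |t + 4| < δ gives both |t + 4| < 1 and |t + 4| < ϵ/52, so |(5t^2 - 7t + 3) − 111| < ϵ.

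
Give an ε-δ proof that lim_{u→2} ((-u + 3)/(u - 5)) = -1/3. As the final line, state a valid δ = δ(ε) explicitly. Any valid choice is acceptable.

δ = min(3/2, (9/4)ε)

Fix ε > 0. We want δ > 0 with 0 < |u − 2| < δ ⇒ |(-u + 3)/(u - 5) + 1/3| < ε.
Combining over a common denominator, (-u + 3)/(u - 5) + 1/3 = [(-u + 3)·(-3) − 1·(u - 5)] / [(-3)·(u - 5)] = 2(u − 2) / ((-3)(u - 5)).
So |(-u + 3)/(u - 5) + 1/3| = 2|u − 2| / (3·|u − 5|).
Restrict δ ≤ 3/2. Then |u − 2| < 3/2 gives |u − 5| = |(u − 2) + (-3)| ≥ 3 − 3/2 = 3/2.
Hence |(-u + 3)/(u - 5) + 1/3| < 2|u − 2|/(3·(3/2)) = (4/9)|u − 2|, which is < ε once |u − 2| < (9/4)ε.
Take δ = min(3/2, (9/4)ε). Then 0 < |u − 2| < δ forces both bounds, so |(-u + 3)/(u - 5) + 1/3| < ε.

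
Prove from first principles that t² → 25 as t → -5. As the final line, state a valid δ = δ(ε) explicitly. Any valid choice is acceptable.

δ = min(1, ε/11)

Fix ε > 0. We seek δ > 0 with 0 < |t + 5| < δ ⇒ |t² − 25| < ε.
Factor: t² − 25 = (t + 5)(t - 5), so |t² − 25| = |t + 5|·|t - 5|.
Restrict δ ≤ 1. Then |t + 5| < 1 gives |t| < 6, so by the triangle inequality |t - 5| ≤ 6 + 5 = 11.
Hence |t² − 25| ≤ 11|t + 5|, which is < ε once |t + 5| < ε/11.
Take δ = min(1, ε/11). If 0 < |t + 5| < δ then both bounds hold and |t² − 25| ≤ 11|t + 5| < 11·(ε/11) = ε.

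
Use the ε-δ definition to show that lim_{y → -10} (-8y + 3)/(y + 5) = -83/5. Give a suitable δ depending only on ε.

Let ε > 0 be given. We want δ > 0 with 0 < |y + 10| < δ ⇒ |(-8y + 3)/(y + 5) + 83/5| < ε.
Combining over a common denominator, (-8y + 3)/(y + 5) + 83/5 = [(-8y + 3)·(-5) − 83·(y + 5)] / [(-5)·(y + 5)] = -43(y + 10) / ((-5)(y + 5)).
So |(-8y + 3)/(y + 5) + 83/5| = 43|y + 10| / (5·|y + 5|).
Restrict δ ≤ 5/2. Then |y + 10| < 5/2 gives |y + 5| = |(y + 10) + (-5)| ≥ 5 − 5/2 = 5/2.
Hence |(-8y + 3)/(y + 5) + 83/5| < 43|y + 10|/(5·(5/2)) = (86/25)|y + 10|, which is < ε once |y + 10| < (25/86)ε.
Take δ = min(5/2, (25/86)ε). Then 0 < |y + 10| < δ forces both bounds, so |(-8y + 3)/(y + 5) + 83/5| < ε.

δ = min(5/2, (25/86)ε)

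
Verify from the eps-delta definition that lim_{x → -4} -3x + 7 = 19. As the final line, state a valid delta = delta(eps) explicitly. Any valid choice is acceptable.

Fix eps > 0. We need delta > 0 so that 0 < |x + 4| < delta implies |(-3x + 7) − 19| < eps.
Since (-3x + 7) − 19 = -3(x + 4), we have |(-3x + 7) − 19| = 3|x + 4|.
Thus it suffices that |x + 4| < eps/3.
Choosing delta = eps/3 gives |(-3x + 7) − 19| = 3|x + 4| < eps whenever |x + 4| < delta.

delta = eps/3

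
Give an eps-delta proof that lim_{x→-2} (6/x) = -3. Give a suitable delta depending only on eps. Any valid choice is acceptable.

delta = min(1, (1/3)eps)

Fix eps > 0. We seek delta > 0 such that 0 < |x + 2| < delta implies |6/x + 3| < eps.
|6/x + 3| = 6·|-2 − x|/(2·|x|) = 6|x + 2|/(2|x|).
Restrict delta ≤ 1. Then |x + 2| < 1 gives |x| > 1, so 2|x| > 2.
Then |6/x + 3| < 6|x + 2|/2, which is < eps when |x + 2| < (1/3)eps.
Take delta = min(1, (1/3)eps). Then 0 < |x + 2| < delta gives both |x + 2| < 1 and |x + 2| < (1/3)eps, so |6/x + 3| < eps.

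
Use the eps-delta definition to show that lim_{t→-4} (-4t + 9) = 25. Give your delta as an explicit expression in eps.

delta = eps/4

Suppose eps > 0. We need delta > 0 so that 0 < |t + 4| < delta implies |(-4t + 9) − 25| < eps.
|(-4t + 9) − 25| = |-4t - 16| = 4|t + 4|.
So 4|t + 4| < eps exactly when |t + 4| < eps/4.
Take delta = eps/4. If 0 < |t + 4| < delta then |(-4t + 9) − 25| = 4|t + 4| < 4·(eps/4) = eps.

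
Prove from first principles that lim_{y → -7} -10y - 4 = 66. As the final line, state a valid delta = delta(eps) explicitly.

Fix eps > 0. We need delta > 0 so that 0 < |y + 7| < delta implies |(-10y - 4) − 66| < eps.
|(-10y - 4) − 66| = |-10y - 70| = 10|y + 7|.
Thus it suffices that |y + 7| < eps/10.
Choosing delta = eps/10 gives |(-10y - 4) − 66| = 10|y + 7| < eps whenever |y + 7| < delta.

delta = eps/10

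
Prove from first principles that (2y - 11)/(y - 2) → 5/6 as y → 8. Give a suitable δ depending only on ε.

δ = min(3, (18/7)ε)

Fix ε > 0. We want δ > 0 with 0 < |y − 8| < δ ⇒ |(2y - 11)/(y - 2) − (5/6)| < ε.
Combining over a common denominator, (2y - 11)/(y - 2) − (5/6) = [(2y - 11)·6 − 5·(y - 2)] / [6·(y - 2)] = 7(y − 8) / (6(y - 2)).
So |(2y - 11)/(y - 2) − (5/6)| = 7|y − 8| / (6·|y − 2|).
Restrict δ ≤ 3. Then |y − 8| < 3 gives |y − 2| = |(y − 8) + 6| ≥ 6 − 3 = 3.
Hence |(2y - 11)/(y - 2) − (5/6)| < 7|y − 8|/(6·3) = (7/18)|y − 8|, which is < ε once |y − 8| < (18/7)ε.
Take δ = min(3, (18/7)ε). Then 0 < |y − 8| < δ forces both bounds, so |(2y - 11)/(y - 2) − (5/6)| < ε.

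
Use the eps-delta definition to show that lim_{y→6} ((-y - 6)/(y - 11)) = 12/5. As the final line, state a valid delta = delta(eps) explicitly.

Let eps > 0 be given. We want delta > 0 with 0 < |y − 6| < delta ⇒ |(-y - 6)/(y - 11) − (12/5)| < eps.
Combining over a common denominator, (-y - 6)/(y - 11) − (12/5) = [(-y - 6)·(-5) − (-12)·(y - 11)] / [(-5)·(y - 11)] = 17(y − 6) / ((-5)(y - 11)).
So |(-y - 6)/(y - 11) − (12/5)| = 17|y − 6| / (5·|y − 11|).
Restrict delta ≤ 5/2. Then |y − 6| < 5/2 gives |y − 11| = |(y − 6) + (-5)| ≥ 5 − 5/2 = 5/2.
Hence |(-y - 6)/(y - 11) − (12/5)| < 17|y − 6|/(5·(5/2)) = (34/25)|y − 6|, which is < eps once |y − 6| < (25/34)eps.
Take delta = min(5/2, (25/34)eps). Then 0 < |y − 6| < delta forces both bounds, so |(-y - 6)/(y - 11) − (12/5)| < eps.

delta = min(5/2, (25/34)eps)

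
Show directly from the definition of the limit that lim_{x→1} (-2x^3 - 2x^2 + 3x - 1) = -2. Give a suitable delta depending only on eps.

delta = min(1, eps/17)

Let eps > 0. We want delta > 0 such that 0 < |x − 1| < delta implies |(-2x^3 - 2x^2 + 3x - 1) + 2| < eps.
(-2x^3 - 2x^2 + 3x - 1) + 2 = -2x^3 - 2x^2 + 3x + 1 = (x − 1)(-2x^2 - 4x - 1).
So |(-2x^3 - 2x^2 + 3x - 1) + 2| = |x − 1|·|-2x^2 - 4x - 1|.
Assume first that |x − 1| < 1, so |x| < 2. Then |-2x^2 - 4x - 1| ≤ 2·2^2 + 4·2 + 1 = 17.
Hence |(-2x^3 - 2x^2 + 3x - 1) + 2| ≤ 17|x − 1| < eps provided |x − 1| < eps/17.
Choosing delta = min(1, eps/17) ensures both conditions, hence |(-2x^3 - 2x^2 + 3x - 1) + 2| < eps.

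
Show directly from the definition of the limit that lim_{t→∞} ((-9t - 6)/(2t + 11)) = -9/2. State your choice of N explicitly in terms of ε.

Fix ε > 0. We seek N > 0 such that t > N implies |(-9t - 6)/(2t + 11) + 9/2| < ε.
(-9t - 6)/(2t + 11) + 9/2 = (2(-9t - 6) − (-9)(2t + 11)) / (2(2t + 11)) = 87/(2(2t + 11)).
For t > 0 we have 2t + 11 > 2t, so |(-9t - 6)/(2t + 11) + 9/2| = 87/(2(2t + 11)) < 87/(2·2t) = (87/4)/t.
Thus |(-9t - 6)/(2t + 11) + 9/2| < ε whenever t > (87/4)/ε.
Take N = (87/4)/ε. If t > N then |(-9t - 6)/(2t + 11) + 9/2| < (87/4)/t < ε.

N = (87/4)/ε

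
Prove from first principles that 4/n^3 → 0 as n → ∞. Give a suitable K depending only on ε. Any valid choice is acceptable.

Fix ε > 0. For n ≥ 1, |4/n^3 − 0| = 4/n^3.
4/n^3 < ε ⇔ n^3 > 4/ε ⇔ n > (4/ε)^{1/3}.
Take K = (4/ε)^{1/3}. Then n > K implies 4/n^3 < ε.

K = (4/ε)^{1/3}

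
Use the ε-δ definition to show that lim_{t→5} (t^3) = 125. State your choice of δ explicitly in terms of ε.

Suppose ε > 0. We seek δ > 0 with 0 < |t − 5| < δ ⇒ |t^3 − 125| < ε.
Factor: t^3 − 125 = (t − 5)(t^2 + 5t + 25), so |t^3 − 125| = |t − 5|·|t^2 + 5t + 25|.
Restrict δ ≤ 1. Then |t − 5| < 1 gives |t| < 6, so by the triangle inequality |t^2 + 5t + 25| ≤ 6^2 + 5·6 + 25 = 91.
Hence |t^3 − 125| ≤ 91|t − 5|, which is < ε once |t − 5| < ε/91.
Take δ = min(1, ε/91). If 0 < |t − 5| < δ then both bounds hold and |t^3 − 125| ≤ 91|t − 5| < 91·(ε/91) = ε.

δ = min(1, ε/91)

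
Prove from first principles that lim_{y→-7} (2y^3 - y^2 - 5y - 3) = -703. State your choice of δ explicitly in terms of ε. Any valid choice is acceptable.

Fix ε > 0. We want δ > 0 such that 0 < |y + 7| < δ implies |(2y^3 - y^2 - 5y - 3) + 703| < ε.
(2y^3 - y^2 - 5y - 3) + 703 = 2y^3 - y^2 - 5y + 700 = (y + 7)(2y^2 - 15y + 100).
So |(2y^3 - y^2 - 5y - 3) + 703| = |y + 7|·|2y^2 - 15y + 100|.
Require δ ≤ 1. Then |y + 7| < 1 gives |y| < 8, and by the triangle inequality |2y^2 - 15y + 100| ≤ 2·8^2 + 15·8 + 100 = 348.
Hence |(2y^3 - y^2 - 5y - 3) + 703| ≤ 348|y + 7| < ε provided |y + 7| < ε/348.
Choosing δ = min(1, ε/348) ensures both conditions, hence |(2y^3 - y^2 - 5y - 3) + 703| < ε.

δ = min(1, ε/348)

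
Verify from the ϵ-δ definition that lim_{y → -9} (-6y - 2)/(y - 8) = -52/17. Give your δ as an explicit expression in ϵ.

Let ϵ > 0 be given. We want δ > 0 with 0 < |y + 9| < δ ⇒ |(-6y - 2)/(y - 8) + 52/17| < ϵ.
Combining over a common denominator, (-6y - 2)/(y - 8) + 52/17 = [(-6y - 2)·(-17) − 52·(y - 8)] / [(-17)·(y - 8)] = 50(y + 9) / ((-17)(y - 8)).
So |(-6y - 2)/(y - 8) + 52/17| = 50|y + 9| / (17·|y − 8|).
Restrict δ ≤ 17/2. Then |y + 9| < 17/2 gives |y − 8| = |(y + 9) + (-17)| ≥ 17 − 17/2 = 17/2.
Hence |(-6y - 2)/(y - 8) + 52/17| < 50|y + 9|/(17·(17/2)) = (100/289)|y + 9|, which is < ϵ once |y + 9| < (289/100)ϵ.
Take δ = min(17/2, (289/100)ϵ). Then 0 < |y + 9| < δ forces both bounds, so |(-6y - 2)/(y - 8) + 52/17| < ϵ.

δ = min(17/2, (289/100)ϵ)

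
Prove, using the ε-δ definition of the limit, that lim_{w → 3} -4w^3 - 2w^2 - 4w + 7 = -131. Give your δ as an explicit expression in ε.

δ = min(1, ε/166)

Suppose ε > 0. We want δ > 0 such that 0 < |w − 3| < δ implies |(-4w^3 - 2w^2 - 4w + 7) + 131| < ε.
(-4w^3 - 2w^2 - 4w + 7) + 131 = -4w^3 - 2w^2 - 4w + 138 = (w − 3)(-4w^2 - 14w - 46).
So |(-4w^3 - 2w^2 - 4w + 7) + 131| = |w − 3|·|-4w^2 - 14w - 46|.
Require δ ≤ 1. Then |w − 3| < 1 gives |w| < 4, and by the triangle inequality |-4w^2 - 14w - 46| ≤ 4·4^2 + 14·4 + 46 = 166.
Hence |(-4w^3 - 2w^2 - 4w + 7) + 131| ≤ 166|w − 3| < ε provided |w − 3| < ε/166.
Choosing δ = min(1, ε/166) ensures both conditions, hence |(-4w^3 - 2w^2 - 4w + 7) + 131| < ε.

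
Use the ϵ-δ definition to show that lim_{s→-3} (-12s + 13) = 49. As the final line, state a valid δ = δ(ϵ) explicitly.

Let ϵ > 0. We need δ > 0 so that 0 < |s + 3| < δ implies |(-12s + 13) − 49| < ϵ.
Since (-12s + 13) − 49 = -12(s + 3), we have |(-12s + 13) − 49| = 12|s + 3|.
So 12|s + 3| < ϵ exactly when |s + 3| < ϵ/12.
Take δ = ϵ/12. If 0 < |s + 3| < δ then |(-12s + 13) − 49| = 12|s + 3| < 12·(ϵ/12) = ϵ.

δ = ϵ/12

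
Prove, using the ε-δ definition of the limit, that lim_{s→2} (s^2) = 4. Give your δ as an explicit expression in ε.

Fix ε > 0. We seek δ > 0 with 0 < |s − 2| < δ ⇒ |s^2 − 4| < ε.
Factor: s^2 − 4 = (s − 2)(s + 2), so |s^2 − 4| = |s − 2|·|s + 2|.
Impose δ ≤ 1 so that |s| < 3; then |s + 2| ≤ 5.
Hence |s^2 − 4| ≤ 5|s − 2|, which is < ε once |s − 2| < ε/5.
Take δ = min(1, ε/5). If 0 < |s − 2| < δ then both bounds hold and |s^2 − 4| ≤ 5|s − 2| < 5·(ε/5) = ε.

δ = min(1, ε/5)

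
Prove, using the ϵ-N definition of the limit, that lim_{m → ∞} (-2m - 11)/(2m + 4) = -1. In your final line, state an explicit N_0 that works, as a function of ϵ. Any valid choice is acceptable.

Let ϵ > 0 be given. For m ≥ 1, |(-2m - 11)/(2m + 4) + 1| = |-14|/(2(2m + 4)) = 14/(2(2m + 4)).
Since 2m + 4 ≥ 2m for m ≥ 1, this is ≤ 14/(2·2m) = (7/2)/m.
So |(-2m - 11)/(2m + 4) + 1| < ϵ whenever m > (7/2)/ϵ.
Take N_0 = (7/2)/ϵ. If m > N_0 then |(-2m - 11)/(2m + 4) + 1| ≤ (7/2)/m < ϵ.

N_0 = (7/2)/ϵ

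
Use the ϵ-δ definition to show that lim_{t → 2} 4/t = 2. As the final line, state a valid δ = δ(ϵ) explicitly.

δ = min(1, (1/2)ϵ)

Suppose ϵ > 0. We seek δ > 0 such that 0 < |t − 2| < δ implies |4/t − 2| < ϵ.
|4/t − 2| = 4·|2 − t|/(2·|t|) = 4|t − 2|/(2|t|).
Restrict δ ≤ 1. Then |t − 2| < 1 gives |t| > 1, so 2|t| > 2.
Then |4/t − 2| < 4|t − 2|/2, which is < ϵ when |t − 2| < (1/2)ϵ.
Take δ = min(1, (1/2)ϵ). Then 0 < |t − 2| < δ gives both |t − 2| < 1 and |t − 2| < (1/2)ϵ, so |4/t − 2| < ϵ.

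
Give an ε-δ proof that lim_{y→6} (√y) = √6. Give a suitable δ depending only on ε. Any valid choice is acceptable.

δ = min(6, √6·ε)

Fix ε > 0. We want δ > 0 such that 0 < |y − 6| < δ implies |√y − √6| < ε.
Rationalise: √y − √6 = (y − 6)/(√y + √6), so |√y − √6| = |y − 6|/(√y + √6).
Restrict δ ≤ 6 so that |y − 6| < 6 forces y > 0, and then √y + √6 > √6.
Hence |√y − √6| < |y − 6|/√6, which is < ε once |y − 6| < √6·ε.
Take δ = min(6, √6·ε). If 0 < |y − 6| < δ then y > 0 and |√y − √6| < |y − 6|/√6 < ε.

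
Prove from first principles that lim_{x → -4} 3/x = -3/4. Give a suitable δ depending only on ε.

δ = min(2, (8/3)ε)

Let ε > 0. We seek δ > 0 such that 0 < |x + 4| < δ implies |3/x + 3/4| < ε.
|3/x + 3/4| = 3·|-4 − x|/(4·|x|) = 3|x + 4|/(4|x|).
Require δ ≤ 2 so that |x| > 4 − 2 = 2, hence 4|x| > 8.
Then |3/x + 3/4| < 3|x + 4|/8, which is < ε when |x + 4| < (8/3)ε.
Take δ = min(2, (8/3)ε). Then 0 < |x + 4| < δ gives both |x + 4| < 2 and |x + 4| < (8/3)ε, so |3/x + 3/4| < ε.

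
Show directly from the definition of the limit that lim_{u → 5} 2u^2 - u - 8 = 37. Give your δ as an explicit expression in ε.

Let ε > 0. We want δ > 0 such that 0 < |u − 5| < δ implies |(2u^2 - u - 8) − 37| < ε.
(2u^2 - u - 8) − 37 = 2u^2 - u - 45 = (u − 5)(2u + 9).
So |(2u^2 - u - 8) − 37| = |u − 5|·|2u + 9|.
Assume first that |u − 5| < 1, so |u| < 6. Then |2u + 9| ≤ 2·6 + 9 = 21.
Hence |(2u^2 - u - 8) − 37| ≤ 21|u − 5| < ε provided |u − 5| < ε/21.
Choosing δ = min(1, ε/21) ensures both conditions, hence |(2u^2 - u - 8) − 37| < ε.

δ = min(1, ε/21)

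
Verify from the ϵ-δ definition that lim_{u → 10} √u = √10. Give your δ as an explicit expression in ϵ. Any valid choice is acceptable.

δ = min(10, √10·ϵ)

Suppose ϵ > 0. We want δ > 0 such that 0 < |u − 10| < δ implies |√u − √10| < ϵ.
Rationalise: √u − √10 = (u − 10)/(√u + √10), so |√u − √10| = |u − 10|/(√u + √10).
Restrict δ ≤ 10 so that |u − 10| < 10 forces u > 0, and then √u + √10 > √10.
Hence |√u − √10| < |u − 10|/√10, which is < ϵ once |u − 10| < √10·ϵ.
Take δ = min(10, √10·ϵ). If 0 < |u − 10| < δ then u > 0 and |√u − √10| < |u − 10|/√10 < ϵ.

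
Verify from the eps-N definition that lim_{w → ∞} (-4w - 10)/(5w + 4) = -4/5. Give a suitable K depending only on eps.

Fix eps > 0. We seek K > 0 such that w > K implies |(-4w - 10)/(5w + 4) + 4/5| < eps.
(-4w - 10)/(5w + 4) + 4/5 = (5(-4w - 10) − (-4)(5w + 4)) / (5(5w + 4)) = -34/(5(5w + 4)).
For w > 0 we have 5w + 4 > 5w, so |(-4w - 10)/(5w + 4) + 4/5| = 34/(5(5w + 4)) < 34/(5·5w) = (34/25)/w.
Thus |(-4w - 10)/(5w + 4) + 4/5| < eps whenever w > (34/25)/eps.
Take K = (34/25)/eps. If w > K then |(-4w - 10)/(5w + 4) + 4/5| < (34/25)/w < eps.

K = (34/25)/eps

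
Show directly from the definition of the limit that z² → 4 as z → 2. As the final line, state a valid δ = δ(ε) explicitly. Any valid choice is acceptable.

δ = min(2, ε/6)

Suppose ε > 0. We seek δ > 0 with 0 < |z − 2| < δ ⇒ |z² − 4| < ε.
Factor: z² − 4 = (z − 2)(z + 2), so |z² − 4| = |z − 2|·|z + 2|.
Impose δ ≤ 2 so that |z| < 4; then |z + 2| ≤ 6.
Hence |z² − 4| ≤ 6|z − 2|, which is < ε once |z − 2| < ε/6.
Take δ = min(2, ε/6). If 0 < |z − 2| < δ then both bounds hold and |z² − 4| ≤ 6|z − 2| < 6·(ε/6) = ε.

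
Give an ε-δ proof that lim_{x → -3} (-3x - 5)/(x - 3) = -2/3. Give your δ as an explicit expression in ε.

δ = min(3, (9/7)ε)

Suppose ε > 0. We want δ > 0 with 0 < |x + 3| < δ ⇒ |(-3x - 5)/(x - 3) + 2/3| < ε.
Combining over a common denominator, (-3x - 5)/(x - 3) + 2/3 = [(-3x - 5)·(-6) − 4·(x - 3)] / [(-6)·(x - 3)] = 14(x + 3) / ((-6)(x - 3)).
So |(-3x - 5)/(x - 3) + 2/3| = 14|x + 3| / (6·|x − 3|).
Restrict δ ≤ 3. Then |x + 3| < 3 gives |x − 3| = |(x + 3) + (-6)| ≥ 6 − 3 = 3.
Hence |(-3x - 5)/(x - 3) + 2/3| < 14|x + 3|/(6·3) = (7/9)|x + 3|, which is < ε once |x + 3| < (9/7)ε.
Take δ = min(3, (9/7)ε). Then 0 < |x + 3| < δ forces both bounds, so |(-3x - 5)/(x - 3) + 2/3| < ε.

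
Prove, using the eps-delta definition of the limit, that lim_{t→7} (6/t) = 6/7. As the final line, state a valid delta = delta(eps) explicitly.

delta = min(7/2, (49/12)eps)

Let eps > 0. We seek delta > 0 such that 0 < |t − 7| < delta implies |6/t − (6/7)| < eps.
|6/t − (6/7)| = 6·|7 − t|/(7·|t|) = 6|t − 7|/(7|t|).
Require delta ≤ 7/2 so that |t| > 7 − 7/2 = 7/2, hence 7|t| > 49/2.
Then |6/t − (6/7)| < 6|t − 7|/(49/2), which is < eps when |t − 7| < (49/12)eps.
Take delta = min(7/2, (49/12)eps). Then 0 < |t − 7| < delta gives both |t − 7| < 7/2 and |t − 7| < (49/12)eps, so |6/t − (6/7)| < eps.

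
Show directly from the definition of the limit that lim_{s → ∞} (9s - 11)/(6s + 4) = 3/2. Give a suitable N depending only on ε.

Let ε > 0 be given. We seek N > 0 such that s > N implies |(9s - 11)/(6s + 4) − (3/2)| < ε.
(9s - 11)/(6s + 4) − (3/2) = (6(9s - 11) − 9(6s + 4)) / (6(6s + 4)) = -102/(6(6s + 4)).
For s > 0 we have 6s + 4 > 6s, so |(9s - 11)/(6s + 4) − (3/2)| = 102/(6(6s + 4)) < 102/(6·6s) = (17/6)/s.
Thus |(9s - 11)/(6s + 4) − (3/2)| < ε whenever s > (17/6)/ε.
Take N = (17/6)/ε. If s > N then |(9s - 11)/(6s + 4) − (3/2)| < (17/6)/s < ε.

N = (17/6)/ε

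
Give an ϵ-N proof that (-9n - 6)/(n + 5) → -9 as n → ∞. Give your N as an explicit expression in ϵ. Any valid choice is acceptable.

Fix ϵ > 0. For n ≥ 1, |(-9n - 6)/(n + 5) + 9| = |39|/((n + 5)) = 39/((n + 5)).
Since n + 5 ≥ n for n ≥ 1, this is ≤ 39/(n) = 39/n.
So |(-9n - 6)/(n + 5) + 9| < ϵ whenever n > 39/ϵ.
Take N = 39/ϵ. If n > N then |(-9n - 6)/(n + 5) + 9| ≤ 39/n < ϵ.

N = 39/ϵ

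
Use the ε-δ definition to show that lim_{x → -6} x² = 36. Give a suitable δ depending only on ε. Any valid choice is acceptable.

Fix ε > 0. We seek δ > 0 with 0 < |x + 6| < δ ⇒ |x² − 36| < ε.
Factor: x² − 36 = (x + 6)(x - 6), so |x² − 36| = |x + 6|·|x - 6|.
Restrict δ ≤ 1. Then |x + 6| < 1 gives |x| < 7, so by the triangle inequality |x - 6| ≤ 7 + 6 = 13.
Hence |x² − 36| ≤ 13|x + 6|, which is < ε once |x + 6| < ε/13.
Take δ = min(1, ε/13). If 0 < |x + 6| < δ then both bounds hold and |x² − 36| ≤ 13|x + 6| < 13·(ε/13) = ε.

δ = min(1, ε/13)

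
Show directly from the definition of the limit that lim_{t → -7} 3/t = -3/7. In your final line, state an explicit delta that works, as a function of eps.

Let eps > 0. We seek delta > 0 such that 0 < |t + 7| < delta implies |3/t + 3/7| < eps.
|3/t + 3/7| = 3·|-7 − t|/(7·|t|) = 3|t + 7|/(7|t|).
Require delta ≤ 7/2 so that |t| > 7 − 7/2 = 7/2, hence 7|t| > 49/2.
Then |3/t + 3/7| < 3|t + 7|/(49/2), which is < eps when |t + 7| < (49/6)eps.
Take delta = min(7/2, (49/6)eps). Then 0 < |t + 7| < delta gives both |t + 7| < 7/2 and |t + 7| < (49/6)eps, so |3/t + 3/7| < eps.

delta = min(7/2, (49/6)eps)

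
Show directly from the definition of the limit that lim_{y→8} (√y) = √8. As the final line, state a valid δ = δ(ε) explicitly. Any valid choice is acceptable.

δ = min(8, √8·ε)

Let ε > 0. We want δ > 0 such that 0 < |y − 8| < δ implies |√y − √8| < ε.
Rationalise: √y − √8 = (y − 8)/(√y + √8), so |√y − √8| = |y − 8|/(√y + √8).
Restrict δ ≤ 8 so that |y − 8| < 8 forces y > 0, and then √y + √8 > √8.
Hence |√y − √8| < |y − 8|/√8, which is < ε once |y − 8| < √8·ε.
Take δ = min(8, √8·ε). If 0 < |y − 8| < δ then y > 0 and |√y − √8| < |y − 8|/√8 < ε.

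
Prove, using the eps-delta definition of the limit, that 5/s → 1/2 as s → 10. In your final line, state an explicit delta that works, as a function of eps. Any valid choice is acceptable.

Suppose eps > 0. We seek delta > 0 such that 0 < |s − 10| < delta implies |5/s − (1/2)| < eps.
|5/s − (1/2)| = 5·|10 − s|/(10·|s|) = 5|s − 10|/(10|s|).
Restrict delta ≤ 5. Then |s − 10| < 5 gives |s| > 5, so 10|s| > 50.
Then |5/s − (1/2)| < 5|s − 10|/50, which is < eps when |s − 10| < 10eps.
Take delta = min(5, 10eps). Then 0 < |s − 10| < delta gives both |s − 10| < 5 and |s − 10| < 10eps, so |5/s − (1/2)| < eps.

delta = min(5, 10eps)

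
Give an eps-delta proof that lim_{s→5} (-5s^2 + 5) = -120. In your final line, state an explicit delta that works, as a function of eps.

Fix eps > 0. We want delta > 0 such that 0 < |s − 5| < delta implies |(-5s^2 + 5) + 120| < eps.
(-5s^2 + 5) + 120 = -5s^2 + 125 = (s − 5)(-5s - 25).
So |(-5s^2 + 5) + 120| = |s − 5|·|-5s - 25|.
Require delta ≤ 1. Then |s − 5| < 1 gives |s| < 6, and by the triangle inequality |-5s - 25| ≤ 5·6 + 25 = 55.
Hence |(-5s^2 + 5) + 120| ≤ 55|s − 5| < eps provided |s − 5| < eps/55.
Choosing delta = min(1, eps/55) ensures both conditions, hence |(-5s^2 + 5) + 120| < eps.

delta = min(1, eps/55)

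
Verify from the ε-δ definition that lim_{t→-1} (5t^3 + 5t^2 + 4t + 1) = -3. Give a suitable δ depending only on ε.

Let ε > 0. We want δ > 0 such that 0 < |t + 1| < δ implies |(5t^3 + 5t^2 + 4t + 1) + 3| < ε.
(5t^3 + 5t^2 + 4t + 1) + 3 = 5t^3 + 5t^2 + 4t + 4 = (t + 1)(5t^2 + 4).
So |(5t^3 + 5t^2 + 4t + 1) + 3| = |t + 1|·|5t^2 + 4|.
Assume first that |t + 1| < 1, so |t| < 2. Then |5t^2 + 4| ≤ 5·2^2 + 4 = 24.
Hence |(5t^3 + 5t^2 + 4t + 1) + 3| ≤ 24|t + 1| < ε provided |t + 1| < ε/24.
Choosing δ = min(1, ε/24) ensures both conditions, hence |(5t^3 + 5t^2 + 4t + 1) + 3| < ε.

δ = min(1, ε/24)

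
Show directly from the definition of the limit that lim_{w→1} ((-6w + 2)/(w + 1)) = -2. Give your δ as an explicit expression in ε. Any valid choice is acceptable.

Fix ε > 0. We want δ > 0 with 0 < |w − 1| < δ ⇒ |(-6w + 2)/(w + 1) + 2| < ε.
Combining over a common denominator, (-6w + 2)/(w + 1) + 2 = [(-6w + 2)·2 − (-4)·(w + 1)] / [2·(w + 1)] = -8(w − 1) / (2(w + 1)).
So |(-6w + 2)/(w + 1) + 2| = 8|w − 1| / (2·|w + 1|).
Require δ ≤ 1, so |w + 1| ≥ |2| − |w − 1| > 2 − 1 = 1.
Hence |(-6w + 2)/(w + 1) + 2| < 8|w − 1|/(2·1) = 4|w − 1|, which is < ε once |w − 1| < (1/4)ε.
Take δ = min(1, (1/4)ε). Then 0 < |w − 1| < δ forces both bounds, so |(-6w + 2)/(w + 1) + 2| < ε.

δ = min(1, (1/4)ε)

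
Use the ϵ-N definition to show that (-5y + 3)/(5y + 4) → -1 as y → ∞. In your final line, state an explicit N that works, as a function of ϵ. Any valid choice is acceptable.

N = (7/5)/ϵ

Fix ϵ > 0. We seek N > 0 such that y > N implies |(-5y + 3)/(5y + 4) + 1| < ϵ.
(-5y + 3)/(5y + 4) + 1 = (5(-5y + 3) − (-5)(5y + 4)) / (5(5y + 4)) = 35/(5(5y + 4)).
For y > 0 we have 5y + 4 > 5y, so |(-5y + 3)/(5y + 4) + 1| = 35/(5(5y + 4)) < 35/(5·5y) = (7/5)/y.
Thus |(-5y + 3)/(5y + 4) + 1| < ϵ whenever y > (7/5)/ϵ.
Take N = (7/5)/ϵ. If y > N then |(-5y + 3)/(5y + 4) + 1| < (7/5)/y < ϵ.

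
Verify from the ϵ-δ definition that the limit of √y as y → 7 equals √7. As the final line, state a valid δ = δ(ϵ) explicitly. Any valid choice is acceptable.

δ = min(7, √7·ϵ)

Let ϵ > 0. We want δ > 0 such that 0 < |y − 7| < δ implies |√y − √7| < ϵ.
Multiplying by the conjugate, |√y − √7| = |y − 7|/(√y + √7).
Restrict δ ≤ 7 so that |y − 7| < 7 forces y > 0, and then √y + √7 > √7.
Hence |√y − √7| < |y − 7|/√7, which is < ϵ once |y − 7| < √7·ϵ.
Take δ = min(7, √7·ϵ). If 0 < |y − 7| < δ then y > 0 and |√y − √7| < |y − 7|/√7 < ϵ.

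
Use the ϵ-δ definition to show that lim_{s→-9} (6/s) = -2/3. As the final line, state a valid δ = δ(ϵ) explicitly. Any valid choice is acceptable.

δ = min(9/2, (27/4)ϵ)

Suppose ϵ > 0. We seek δ > 0 such that 0 < |s + 9| < δ implies |6/s + 2/3| < ϵ.
|6/s + 2/3| = 6·|-9 − s|/(9·|s|) = 6|s + 9|/(9|s|).
Require δ ≤ 9/2 so that |s| > 9 − 9/2 = 9/2, hence 9|s| > 81/2.
Then |6/s + 2/3| < 6|s + 9|/(81/2), which is < ϵ when |s + 9| < (27/4)ϵ.
Take δ = min(9/2, (27/4)ϵ). Then 0 < |s + 9| < δ gives both |s + 9| < 9/2 and |s + 9| < (27/4)ϵ, so |6/s + 2/3| < ϵ.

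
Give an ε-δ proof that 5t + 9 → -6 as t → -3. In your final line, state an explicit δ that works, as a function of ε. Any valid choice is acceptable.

Let ε > 0 be given. We need δ > 0 so that 0 < |t + 3| < δ implies |(5t + 9) + 6| < ε.
Since (5t + 9) + 6 = 5(t + 3), we have |(5t + 9) + 6| = 5|t + 3|.
Thus it suffices that |t + 3| < ε/5.
Choosing δ = ε/5 gives |(5t + 9) + 6| = 5|t + 3| < ε whenever |t + 3| < δ.

δ = ε/5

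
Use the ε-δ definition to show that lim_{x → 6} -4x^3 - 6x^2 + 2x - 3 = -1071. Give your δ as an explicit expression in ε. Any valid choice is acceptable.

δ = min(2, ε/674)

Fix ε > 0. We want δ > 0 such that 0 < |x − 6| < δ implies |(-4x^3 - 6x^2 + 2x - 3) + 1071| < ε.
(-4x^3 - 6x^2 + 2x - 3) + 1071 = -4x^3 - 6x^2 + 2x + 1068 = (x − 6)(-4x^2 - 30x - 178).
So |(-4x^3 - 6x^2 + 2x - 3) + 1071| = |x − 6|·|-4x^2 - 30x - 178|.
Assume first that |x − 6| < 2, so |x| < 8. Then |-4x^2 - 30x - 178| ≤ 4·8^2 + 30·8 + 178 = 674.
Hence |(-4x^3 - 6x^2 + 2x - 3) + 1071| ≤ 674|x − 6| < ε provided |x − 6| < ε/674.
Take δ = min(2, ε/674). Then 0 < |x − 6| < δ gives both |x − 6| < 2 and |x − 6| < ε/674, so |(-4x^3 - 6x^2 + 2x - 3) + 1071| < ε.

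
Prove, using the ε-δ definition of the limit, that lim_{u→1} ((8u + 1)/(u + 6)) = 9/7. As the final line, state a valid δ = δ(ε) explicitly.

δ = min(7/2, (49/94)ε)

Suppose ε > 0. We want δ > 0 with 0 < |u − 1| < δ ⇒ |(8u + 1)/(u + 6) − (9/7)| < ε.
Combining over a common denominator, (8u + 1)/(u + 6) − (9/7) = [(8u + 1)·7 − 9·(u + 6)] / [7·(u + 6)] = 47(u − 1) / (7(u + 6)).
So |(8u + 1)/(u + 6) − (9/7)| = 47|u − 1| / (7·|u + 6|).
Restrict δ ≤ 7/2. Then |u − 1| < 7/2 gives |u + 6| = |(u − 1) + 7| ≥ 7 − 7/2 = 7/2.
Hence |(8u + 1)/(u + 6) − (9/7)| < 47|u − 1|/(7·(7/2)) = (94/49)|u − 1|, which is < ε once |u − 1| < (49/94)ε.
Take δ = min(7/2, (49/94)ε). Then 0 < |u − 1| < δ forces both bounds, so |(8u + 1)/(u + 6) − (9/7)| < ε.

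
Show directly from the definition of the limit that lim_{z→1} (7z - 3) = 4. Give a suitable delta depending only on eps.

delta = eps/7

Suppose eps > 0. We need delta > 0 so that 0 < |z − 1| < delta implies |(7z - 3) − 4| < eps.
|(7z - 3) − 4| = |7z - 7| = 7|z − 1|.
Thus it suffices that |z − 1| < eps/7.
Choosing delta = eps/7 gives |(7z - 3) − 4| = 7|z − 1| < eps whenever |z − 1| < delta.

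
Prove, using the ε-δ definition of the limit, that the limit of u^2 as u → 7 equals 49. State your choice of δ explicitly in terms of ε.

Let ε > 0. We seek δ > 0 with 0 < |u − 7| < δ ⇒ |u^2 − 49| < ε.
Factor: u^2 − 49 = (u − 7)(u + 7), so |u^2 − 49| = |u − 7|·|u + 7|.
Impose δ ≤ 2 so that |u| < 9; then |u + 7| ≤ 16.
Hence |u^2 − 49| ≤ 16|u − 7|, which is < ε once |u − 7| < ε/16.
Take δ = min(2, ε/16). If 0 < |u − 7| < δ then both bounds hold and |u^2 − 49| ≤ 16|u − 7| < 16·(ε/16) = ε.

δ = min(2, ε/16)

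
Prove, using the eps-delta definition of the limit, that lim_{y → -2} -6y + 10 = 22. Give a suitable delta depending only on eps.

Fix eps > 0. We need delta > 0 so that 0 < |y + 2| < delta implies |(-6y + 10) − 22| < eps.
|(-6y + 10) − 22| = |-6y - 12| = 6|y + 2|.
So 6|y + 2| < eps exactly when |y + 2| < eps/6.
Take delta = eps/6. If 0 < |y + 2| < delta then |(-6y + 10) − 22| = 6|y + 2| < 6·(eps/6) = eps.

delta = eps/6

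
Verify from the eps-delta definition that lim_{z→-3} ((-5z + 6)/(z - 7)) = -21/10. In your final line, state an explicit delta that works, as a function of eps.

delta = min(5, (50/29)eps)

Let eps > 0. We want delta > 0 with 0 < |z + 3| < delta ⇒ |(-5z + 6)/(z - 7) + 21/10| < eps.
Combining over a common denominator, (-5z + 6)/(z - 7) + 21/10 = [(-5z + 6)·(-10) − 21·(z - 7)] / [(-10)·(z - 7)] = 29(z + 3) / ((-10)(z - 7)).
So |(-5z + 6)/(z - 7) + 21/10| = 29|z + 3| / (10·|z − 7|).
Require delta ≤ 5, so |z − 7| ≥ |-10| − |z + 3| > 10 − 5 = 5.
Hence |(-5z + 6)/(z - 7) + 21/10| < 29|z + 3|/(10·5) = (29/50)|z + 3|, which is < eps once |z + 3| < (50/29)eps.
Take delta = min(5, (50/29)eps). Then 0 < |z + 3| < delta forces both bounds, so |(-5z + 6)/(z - 7) + 21/10| < eps.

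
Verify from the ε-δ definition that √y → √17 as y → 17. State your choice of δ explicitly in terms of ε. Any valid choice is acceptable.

δ = min(17, √17·ε)

Suppose ε > 0. We want δ > 0 such that 0 < |y − 17| < δ implies |√y − √17| < ε.
Rationalise: √y − √17 = (y − 17)/(√y + √17), so |√y − √17| = |y − 17|/(√y + √17).
Restrict δ ≤ 17 so that |y − 17| < 17 forces y > 0, and then √y + √17 > √17.
Hence |√y − √17| < |y − 17|/√17, which is < ε once |y − 17| < √17·ε.
Take δ = min(17, √17·ε). If 0 < |y − 17| < δ then y > 0 and |√y − √17| < |y − 17|/√17 < ε.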